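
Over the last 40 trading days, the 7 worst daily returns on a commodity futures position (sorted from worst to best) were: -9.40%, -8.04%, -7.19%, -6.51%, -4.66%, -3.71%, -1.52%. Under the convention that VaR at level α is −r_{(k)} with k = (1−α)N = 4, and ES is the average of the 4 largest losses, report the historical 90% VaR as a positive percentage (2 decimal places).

6.51%

k = 4; the 4th lowest return is -6.51%, so VaR = 6.51%.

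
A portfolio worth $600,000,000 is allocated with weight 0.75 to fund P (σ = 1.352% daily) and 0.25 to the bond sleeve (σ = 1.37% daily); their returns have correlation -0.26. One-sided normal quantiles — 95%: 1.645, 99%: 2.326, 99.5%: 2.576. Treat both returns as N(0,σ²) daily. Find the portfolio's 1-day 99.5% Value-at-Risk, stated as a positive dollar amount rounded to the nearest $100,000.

$15,200,000

σ_p² = 0.75²·1.352² + 0.25²·1.37² + 2·-0.26·0.75·0.25·1.352·1.37 = 0.9649 (%²).
σ_p = √0.9649 = 0.982%.
VaR = 2.576 × 0.982% = 2.530%; on $600,000,000 that is $15,180,000.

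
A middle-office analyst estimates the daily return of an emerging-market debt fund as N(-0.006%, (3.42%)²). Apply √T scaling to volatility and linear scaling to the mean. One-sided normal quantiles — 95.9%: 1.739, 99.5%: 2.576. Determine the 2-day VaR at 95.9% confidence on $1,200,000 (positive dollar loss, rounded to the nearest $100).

σ_{2d} = 3.42% × √2 = 4.837%; μ_{2d} = 2 × -0.006% = -0.012%.
VaR = −(-0.012%) + 1.739 × 4.837% = 8.424%.
On $1,200,000: 0.08424 × $1,200,000 = $101,088.

$101,100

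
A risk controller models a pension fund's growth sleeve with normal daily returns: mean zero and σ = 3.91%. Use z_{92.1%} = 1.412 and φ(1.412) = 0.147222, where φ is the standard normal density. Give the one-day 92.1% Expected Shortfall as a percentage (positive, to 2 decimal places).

7.29%

Tail multiplier: φ(z)/(1−α) = 0.147222 / 0.079 = 1.864.
ES = 3.91% × 1.864 = 7.288%.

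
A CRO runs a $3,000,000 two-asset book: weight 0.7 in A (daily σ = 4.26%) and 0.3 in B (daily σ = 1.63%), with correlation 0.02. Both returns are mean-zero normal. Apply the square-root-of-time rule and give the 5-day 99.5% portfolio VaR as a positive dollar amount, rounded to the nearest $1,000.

σ_p = √(0.7²·4.26² + 0.3²·1.63² + 2·0.02·0.7·0.3·4.26·1.63) = 3.031%.
σ_{5d} = 3.031% × √5 = 6.778%.
z(99.5%) = 2.576.
VaR = 2.576 × 6.778% = 17.460%; on $3,000,000 that is $523,800.

$524,000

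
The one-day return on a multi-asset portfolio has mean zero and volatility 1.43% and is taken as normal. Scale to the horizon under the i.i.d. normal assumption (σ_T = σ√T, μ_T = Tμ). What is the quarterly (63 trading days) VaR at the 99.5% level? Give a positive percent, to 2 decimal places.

29.24%

At 99.5%, z = 2.576.
σ_{63d} = 1.43% × √63 = 11.350%.
VaR = 2.576 × 11.350% = 29.238%.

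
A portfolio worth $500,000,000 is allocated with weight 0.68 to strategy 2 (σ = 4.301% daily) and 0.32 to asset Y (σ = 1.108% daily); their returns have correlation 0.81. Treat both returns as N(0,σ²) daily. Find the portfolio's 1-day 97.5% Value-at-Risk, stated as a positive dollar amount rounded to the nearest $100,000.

σ_p² = 0.68²·4.301² + 0.32²·1.108² + 2·0.81·0.68·0.32·4.301·1.108 = 10.3594 (%²).
σ_p = √10.3594 = 3.219%.
At 97.5%, z = 1.960.
VaR = 1.960 × 3.219% = 6.309%; on $500,000,000 that is $31,545,000.

$31,500,000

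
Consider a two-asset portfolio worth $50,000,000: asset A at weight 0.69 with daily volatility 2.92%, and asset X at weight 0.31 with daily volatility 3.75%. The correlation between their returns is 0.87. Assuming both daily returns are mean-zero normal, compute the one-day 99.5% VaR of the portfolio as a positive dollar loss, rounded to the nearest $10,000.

σ_p² = 0.69²·2.92² + 0.31²·3.75² + 2·0.87·0.69·0.31·2.92·3.75 = 9.4863 (%²).
σ_p = √9.4863 = 3.080%.
At 99.5%, z = 2.576.
VaR = 2.576 × 3.080% = 7.934%; on $50,000,000 that is $3,967,000.

$3,970,000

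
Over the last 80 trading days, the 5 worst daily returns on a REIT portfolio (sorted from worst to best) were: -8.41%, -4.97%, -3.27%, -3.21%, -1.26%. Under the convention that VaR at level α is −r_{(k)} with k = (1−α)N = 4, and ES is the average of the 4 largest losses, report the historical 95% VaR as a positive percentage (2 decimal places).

3.21%

k = 4; the 4th lowest return is -3.21%, so VaR = 3.21%.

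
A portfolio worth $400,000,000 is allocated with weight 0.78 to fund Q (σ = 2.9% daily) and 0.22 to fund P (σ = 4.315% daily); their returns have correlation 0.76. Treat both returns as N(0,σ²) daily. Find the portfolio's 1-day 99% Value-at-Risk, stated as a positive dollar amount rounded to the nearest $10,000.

σ_p² = 0.78²·2.9² + 0.22²·4.315² + 2·0.76·0.78·0.22·2.9·4.315 = 9.2817 (%²).
σ_p = √9.2817 = 3.047%.
At 99%, z = 2.326.
VaR = 2.326 × 3.047% = 7.087%; on $400,000,000 that is $28,348,000.

$28,350,000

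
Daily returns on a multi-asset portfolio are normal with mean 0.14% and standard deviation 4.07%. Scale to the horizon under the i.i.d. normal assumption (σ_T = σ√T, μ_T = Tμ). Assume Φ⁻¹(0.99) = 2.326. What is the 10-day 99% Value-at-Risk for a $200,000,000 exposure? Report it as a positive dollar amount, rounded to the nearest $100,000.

σ_{10d} = 4.07% × √10 = 12.870%; μ_{10d} = 10 × 0.14% = 1.400%.
VaR = −(1.400%) + 2.326 × 12.870% = 28.536%.
On $200,000,000: 0.28536 × $200,000,000 = $57,072,000.

$57,100,000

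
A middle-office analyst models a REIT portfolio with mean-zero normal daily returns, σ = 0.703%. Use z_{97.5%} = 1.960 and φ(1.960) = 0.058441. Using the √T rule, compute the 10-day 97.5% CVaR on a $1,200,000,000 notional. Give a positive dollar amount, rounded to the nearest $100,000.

$62,400,000

σ_{10d} = 0.703% × √10 = 2.223%.
ES multiplier = φ(z)/(1−α) = 0.058441/0.025 = 2.338.
ES = 2.223% × 2.338 = 5.197%; on $1,200,000,000: $62,364,000.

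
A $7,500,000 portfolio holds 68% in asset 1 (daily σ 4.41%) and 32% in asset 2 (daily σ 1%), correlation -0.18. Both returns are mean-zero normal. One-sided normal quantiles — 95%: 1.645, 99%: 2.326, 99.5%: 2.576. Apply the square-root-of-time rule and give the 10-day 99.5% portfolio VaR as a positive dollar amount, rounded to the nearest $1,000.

σ_p = √(0.68²·4.41² + 0.32²·1² + 2·-0.18·0.68·0.32·4.41·1) = 2.958%.
σ_{10d} = 2.958% × √10 = 9.354%.
VaR = 2.576 × 9.354% = 24.096%; on $7,500,000 that is $1,807,200.

$1,807,000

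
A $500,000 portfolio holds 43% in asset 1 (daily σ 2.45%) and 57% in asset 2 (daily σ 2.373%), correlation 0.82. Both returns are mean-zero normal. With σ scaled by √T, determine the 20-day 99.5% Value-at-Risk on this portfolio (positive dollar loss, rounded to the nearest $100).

σ_p = √(0.43²·2.45² + 0.57²·2.373² + 2·0.82·0.43·0.57·2.45·2.373) = 2.297%.
σ_{20d} = 2.297% × √20 = 10.272%.
z(99.5%) = 2.576.
VaR = 2.576 × 10.272% = 26.461%; on $500,000 that is $132,305.

$132,300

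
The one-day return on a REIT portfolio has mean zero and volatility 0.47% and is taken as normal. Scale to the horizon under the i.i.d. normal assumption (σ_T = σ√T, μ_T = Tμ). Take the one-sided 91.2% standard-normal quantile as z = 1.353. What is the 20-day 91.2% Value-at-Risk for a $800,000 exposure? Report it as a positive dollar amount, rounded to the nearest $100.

$22,800

σ_{20d} = 0.47% × √20 = 2.102%.
VaR = 1.353 × 2.102% = 2.844%.
On $800,000: 0.02844 × $800,000 = $22,752.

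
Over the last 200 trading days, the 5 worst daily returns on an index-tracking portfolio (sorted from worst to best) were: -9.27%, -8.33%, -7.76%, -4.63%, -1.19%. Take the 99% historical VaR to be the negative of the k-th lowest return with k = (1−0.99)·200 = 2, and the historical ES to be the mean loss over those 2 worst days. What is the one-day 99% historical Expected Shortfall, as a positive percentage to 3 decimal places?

The 2 worst returns sum to -17.60%.
ES = −(-17.60%) / 2 = 8.8% ≈ 8.800%.

8.800%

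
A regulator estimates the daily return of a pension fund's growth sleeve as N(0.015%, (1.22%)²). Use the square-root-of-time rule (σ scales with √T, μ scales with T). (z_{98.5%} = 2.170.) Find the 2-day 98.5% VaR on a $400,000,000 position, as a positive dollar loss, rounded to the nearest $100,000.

σ_{2d} = 1.22% × √2 = 1.725%; μ_{2d} = 2 × 0.015% = 0.030%.
VaR = −(0.030%) + 2.170 × 1.725% = 3.713%.
On $400,000,000: 0.03713 × $400,000,000 = $14,852,000.

$14,900,000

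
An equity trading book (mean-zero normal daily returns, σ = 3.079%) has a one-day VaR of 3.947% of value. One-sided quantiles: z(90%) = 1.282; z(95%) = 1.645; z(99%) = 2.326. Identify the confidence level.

Implied z = VaR/σ = 3.947 / 3.079 = 1.282.
This matches z(90%) = 1.282.

90%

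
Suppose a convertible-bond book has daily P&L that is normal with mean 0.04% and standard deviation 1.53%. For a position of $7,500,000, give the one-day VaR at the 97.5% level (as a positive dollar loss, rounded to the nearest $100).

$221,900

At 97.5% one-sided, z = 1.960.
VaR = −μ + z·σ = −(0.04%) + 1.960 × 1.53% = 2.959%.
On $7,500,000: 0.02959 × $7,500,000 = $221,925.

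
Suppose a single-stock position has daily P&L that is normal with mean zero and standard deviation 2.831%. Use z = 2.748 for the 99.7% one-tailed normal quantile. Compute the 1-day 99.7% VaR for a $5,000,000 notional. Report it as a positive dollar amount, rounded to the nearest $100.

VaR = z·σ = 2.748 × 2.831% = 7.780%.
On $5,000,000: 0.07780 × $5,000,000 = $389,000.

$389,000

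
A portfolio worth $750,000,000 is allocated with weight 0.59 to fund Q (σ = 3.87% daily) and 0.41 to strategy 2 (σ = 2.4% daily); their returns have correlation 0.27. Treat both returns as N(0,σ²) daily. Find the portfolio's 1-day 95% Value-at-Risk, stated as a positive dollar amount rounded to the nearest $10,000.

$33,550,000

σ_p² = 0.59²·3.87² + 0.41²·2.4² + 2·0.27·0.59·0.41·3.87·2.4 = 7.3950 (%²).
σ_p = √7.3950 = 2.719%.
At 95%, z = 1.645.
VaR = 1.645 × 2.719% = 4.473%; on $750,000,000 that is $33,547,500.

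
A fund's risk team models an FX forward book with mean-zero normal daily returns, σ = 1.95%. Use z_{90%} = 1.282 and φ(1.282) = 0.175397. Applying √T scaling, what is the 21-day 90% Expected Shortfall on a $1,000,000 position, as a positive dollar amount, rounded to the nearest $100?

σ_{21d} = 1.95% × √21 = 8.936%.
ES multiplier = φ(z)/(1−α) = 0.175397/0.1 = 1.754.
ES = 8.936% × 1.754 = 15.674%; on $1,000,000: $156,740.

$156,700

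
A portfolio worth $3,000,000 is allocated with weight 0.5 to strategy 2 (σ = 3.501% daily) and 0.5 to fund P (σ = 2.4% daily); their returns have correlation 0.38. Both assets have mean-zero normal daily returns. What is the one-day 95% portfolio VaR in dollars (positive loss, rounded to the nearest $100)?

σ_p² = 0.5²·3.501² + 0.5²·2.4² + 2·0.38·0.5·0.5·3.501·2.4 = 6.1007 (%²).
σ_p = √6.1007 = 2.470%.
At 95%, z = 1.645.
VaR = 1.645 × 2.470% = 4.063%; on $3,000,000 that is $121,890.

$121,900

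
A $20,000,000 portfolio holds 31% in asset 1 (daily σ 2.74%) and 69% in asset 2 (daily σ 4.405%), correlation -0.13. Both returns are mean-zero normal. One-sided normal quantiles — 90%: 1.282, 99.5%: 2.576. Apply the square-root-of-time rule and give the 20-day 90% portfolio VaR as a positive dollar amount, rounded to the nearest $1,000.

$3,495,000

σ_p = √(0.31²·2.74² + 0.69²·4.405² + 2·-0.13·0.31·0.69·2.74·4.405) = 3.048%.
σ_{20d} = 3.048% × √20 = 13.631%.
VaR = 1.282 × 13.631% = 17.475%; on $20,000,000 that is $3,495,000.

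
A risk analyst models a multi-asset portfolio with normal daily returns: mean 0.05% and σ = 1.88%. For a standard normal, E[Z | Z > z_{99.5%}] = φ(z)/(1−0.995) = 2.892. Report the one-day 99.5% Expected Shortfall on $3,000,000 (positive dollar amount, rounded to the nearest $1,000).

$162,000

ES = −(0.05%) + 1.88% × 2.892 = 5.387%.
On $3,000,000: 0.05387 × $3,000,000 = $161,610.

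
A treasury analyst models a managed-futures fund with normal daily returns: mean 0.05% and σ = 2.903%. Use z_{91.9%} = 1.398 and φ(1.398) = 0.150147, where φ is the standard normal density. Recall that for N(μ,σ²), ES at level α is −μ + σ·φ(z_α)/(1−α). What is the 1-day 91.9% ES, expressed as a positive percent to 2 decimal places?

Tail multiplier: φ(z)/(1−α) = 0.150147 / 0.081 = 1.854.
ES = −(0.05%) + 2.903% × 1.854 = 5.332%.

5.33%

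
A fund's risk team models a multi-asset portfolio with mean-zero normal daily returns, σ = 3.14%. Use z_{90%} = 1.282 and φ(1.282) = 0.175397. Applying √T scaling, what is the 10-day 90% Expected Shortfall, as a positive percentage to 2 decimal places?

σ_{10d} = 3.14% × √10 = 9.930%.
ES multiplier = φ(z)/(1−α) = 0.175397/0.1 = 1.754.
ES = 9.930% × 1.754 = 17.417%.

17.42%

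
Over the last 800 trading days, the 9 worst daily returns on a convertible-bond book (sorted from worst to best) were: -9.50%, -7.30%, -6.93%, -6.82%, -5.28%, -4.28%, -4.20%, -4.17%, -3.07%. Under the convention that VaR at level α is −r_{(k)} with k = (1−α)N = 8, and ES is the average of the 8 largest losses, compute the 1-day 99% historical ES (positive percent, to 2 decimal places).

The 8 worst returns sum to -48.48%.
ES = −(-48.48%) / 8 = 6.06%.

6.06%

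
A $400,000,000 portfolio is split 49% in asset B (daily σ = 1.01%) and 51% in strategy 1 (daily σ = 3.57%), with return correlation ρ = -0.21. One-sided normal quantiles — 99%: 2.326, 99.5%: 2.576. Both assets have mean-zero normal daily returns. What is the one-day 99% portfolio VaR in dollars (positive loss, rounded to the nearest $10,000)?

σ_p² = 0.49²·1.01² + 0.51²·3.57² + 2·-0.21·0.49·0.51·1.01·3.57 = 3.1814 (%²).
σ_p = √3.1814 = 1.784%.
VaR = 2.326 × 1.784% = 4.150%; on $400,000,000 that is $16,600,000.

$16,600,000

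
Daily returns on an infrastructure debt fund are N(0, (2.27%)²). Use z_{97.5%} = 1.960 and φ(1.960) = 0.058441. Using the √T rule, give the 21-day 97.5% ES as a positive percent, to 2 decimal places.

σ_{21d} = 2.27% × √21 = 10.402%.
ES multiplier = φ(z)/(1−α) = 0.058441/0.025 = 2.338.
ES = 10.402% × 2.338 = 24.320%.

24.32%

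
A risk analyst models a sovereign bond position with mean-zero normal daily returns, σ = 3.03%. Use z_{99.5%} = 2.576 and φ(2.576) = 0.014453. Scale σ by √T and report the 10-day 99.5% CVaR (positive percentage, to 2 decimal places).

σ_{10d} = 3.03% × √10 = 9.582%.
ES multiplier = φ(z)/(1−α) = 0.014453/0.005 = 2.891.
ES = 9.582% × 2.891 = 27.702%.

27.70%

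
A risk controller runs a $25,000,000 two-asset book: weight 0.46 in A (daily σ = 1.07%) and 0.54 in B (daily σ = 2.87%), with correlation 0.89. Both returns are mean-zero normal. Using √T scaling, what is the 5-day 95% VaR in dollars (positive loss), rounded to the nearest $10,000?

$1,840,000

σ_p = √(0.46²·1.07² + 0.54²·2.87² + 2·0.89·0.46·0.54·1.07·2.87) = 2.000%.
σ_{5d} = 2.000% × √5 = 4.472%.
z(95%) = 1.645.
VaR = 1.645 × 4.472% = 7.356%; on $25,000,000 that is $1,839,000.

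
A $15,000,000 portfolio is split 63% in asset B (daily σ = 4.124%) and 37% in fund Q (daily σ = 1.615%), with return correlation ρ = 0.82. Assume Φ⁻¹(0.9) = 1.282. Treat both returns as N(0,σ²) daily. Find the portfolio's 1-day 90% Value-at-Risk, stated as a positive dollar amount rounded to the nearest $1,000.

σ_p² = 0.63²·4.124² + 0.37²·1.615² + 2·0.82·0.63·0.37·4.124·1.615 = 9.6534 (%²).
σ_p = √9.6534 = 3.107%.
VaR = 1.282 × 3.107% = 3.983%; on $15,000,000 that is $597,450.

$597,000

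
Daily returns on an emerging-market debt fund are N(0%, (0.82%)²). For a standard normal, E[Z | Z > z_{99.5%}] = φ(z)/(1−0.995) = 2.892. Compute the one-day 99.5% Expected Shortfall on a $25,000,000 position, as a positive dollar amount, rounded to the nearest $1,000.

ES = 0.82% × 2.892 = 2.371%.
On $25,000,000: 0.02371 × $25,000,000 = $592,750.

$593,000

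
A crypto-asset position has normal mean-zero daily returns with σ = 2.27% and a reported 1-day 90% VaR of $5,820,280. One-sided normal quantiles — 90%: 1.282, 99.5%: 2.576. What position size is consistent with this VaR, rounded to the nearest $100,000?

$200,000,000

VaR as a fraction of value: z·σ = 1.282 × 2.27% = 2.91014%.
Position = $5,820,280 / 0.0291014 = $200,000,000.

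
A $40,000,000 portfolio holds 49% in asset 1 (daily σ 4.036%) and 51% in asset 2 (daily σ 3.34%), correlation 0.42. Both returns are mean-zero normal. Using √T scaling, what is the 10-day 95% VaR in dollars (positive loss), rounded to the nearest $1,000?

$6,461,000

σ_p = √(0.49²·4.036² + 0.51²·3.34² + 2·0.42·0.49·0.51·4.036·3.34) = 3.105%.
σ_{10d} = 3.105% × √10 = 9.819%.
z(95%) = 1.645.
VaR = 1.645 × 9.819% = 16.152%; on $40,000,000 that is $6,460,800.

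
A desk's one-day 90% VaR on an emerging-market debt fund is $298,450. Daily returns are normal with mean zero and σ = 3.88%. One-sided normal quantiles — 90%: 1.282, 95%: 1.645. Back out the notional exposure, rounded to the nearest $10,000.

$6,000,000

VaR as a fraction of value: z·σ = 1.282 × 3.88% = 4.97416%.
Position = $298,450 / 0.0497416 = $6,000,008.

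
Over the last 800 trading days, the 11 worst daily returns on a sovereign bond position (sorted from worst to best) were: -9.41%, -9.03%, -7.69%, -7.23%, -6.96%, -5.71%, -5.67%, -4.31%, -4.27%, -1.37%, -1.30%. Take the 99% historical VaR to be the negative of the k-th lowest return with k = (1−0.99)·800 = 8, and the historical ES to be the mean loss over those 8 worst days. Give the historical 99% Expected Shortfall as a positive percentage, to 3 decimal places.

The 8 worst returns sum to -56.01%.
ES = −(-56.01%) / 8 = 7.00125% ≈ 7.001%.

7.001%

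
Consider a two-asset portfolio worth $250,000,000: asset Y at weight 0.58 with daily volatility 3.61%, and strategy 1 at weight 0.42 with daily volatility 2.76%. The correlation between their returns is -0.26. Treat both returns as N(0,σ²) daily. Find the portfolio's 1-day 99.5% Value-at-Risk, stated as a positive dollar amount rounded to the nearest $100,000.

$13,600,000

σ_p² = 0.58²·3.61² + 0.42²·2.76² + 2·-0.26·0.58·0.42·3.61·2.76 = 4.4656 (%²).
σ_p = √4.4656 = 2.113%.
At 99.5%, z = 2.576.
VaR = 2.576 × 2.113% = 5.443%; on $250,000,000 that is $13,607,500.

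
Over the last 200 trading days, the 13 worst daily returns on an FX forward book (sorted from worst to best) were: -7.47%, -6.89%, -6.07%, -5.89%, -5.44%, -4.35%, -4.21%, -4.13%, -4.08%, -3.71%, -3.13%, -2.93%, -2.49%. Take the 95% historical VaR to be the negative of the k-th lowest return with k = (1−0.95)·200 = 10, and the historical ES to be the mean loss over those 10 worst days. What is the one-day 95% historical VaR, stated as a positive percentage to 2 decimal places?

k = 10; the 10th lowest return is -3.71%, so VaR = 3.71%.

3.71%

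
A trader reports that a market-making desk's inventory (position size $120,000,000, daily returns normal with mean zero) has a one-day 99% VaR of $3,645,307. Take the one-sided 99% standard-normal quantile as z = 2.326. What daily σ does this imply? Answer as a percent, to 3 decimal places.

VaR as a fraction: $3,645,307 / $120,000,000 = 3.038%.
σ = VaR / z = 3.038% / 2.326 = 1.306%.

1.306%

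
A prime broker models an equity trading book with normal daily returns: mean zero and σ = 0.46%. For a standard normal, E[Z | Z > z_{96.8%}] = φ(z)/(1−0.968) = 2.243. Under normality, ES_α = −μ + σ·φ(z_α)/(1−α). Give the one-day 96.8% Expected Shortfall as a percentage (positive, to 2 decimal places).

ES = 0.46% × 2.243 = 1.032%.

1.03%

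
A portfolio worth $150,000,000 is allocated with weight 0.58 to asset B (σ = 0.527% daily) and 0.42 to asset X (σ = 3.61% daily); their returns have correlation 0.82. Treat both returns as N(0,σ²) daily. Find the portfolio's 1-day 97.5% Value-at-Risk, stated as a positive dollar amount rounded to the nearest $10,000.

σ_p² = 0.58²·0.527² + 0.42²·3.61² + 2·0.82·0.58·0.42·0.527·3.61 = 3.1523 (%²).
σ_p = √3.1523 = 1.775%.
At 97.5%, z = 1.960.
VaR = 1.960 × 1.775% = 3.479%; on $150,000,000 that is $5,218,500.

$5,220,000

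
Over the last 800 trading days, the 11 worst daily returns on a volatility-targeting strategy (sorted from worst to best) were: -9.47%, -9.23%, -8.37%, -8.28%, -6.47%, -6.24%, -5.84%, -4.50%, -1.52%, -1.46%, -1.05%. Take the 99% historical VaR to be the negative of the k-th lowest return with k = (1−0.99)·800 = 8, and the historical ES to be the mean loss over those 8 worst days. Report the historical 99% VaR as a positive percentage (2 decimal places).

4.50%

k = 8; the 8th lowest return is -4.50%, so VaR = 4.50%.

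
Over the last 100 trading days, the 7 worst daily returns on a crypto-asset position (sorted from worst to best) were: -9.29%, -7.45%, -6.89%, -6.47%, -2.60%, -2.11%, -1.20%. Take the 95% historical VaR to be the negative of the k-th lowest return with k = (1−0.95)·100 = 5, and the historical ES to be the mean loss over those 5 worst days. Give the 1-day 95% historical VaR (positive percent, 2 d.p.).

2.60%

k = 5; the 5th lowest return is -2.60%, so VaR = 2.60%.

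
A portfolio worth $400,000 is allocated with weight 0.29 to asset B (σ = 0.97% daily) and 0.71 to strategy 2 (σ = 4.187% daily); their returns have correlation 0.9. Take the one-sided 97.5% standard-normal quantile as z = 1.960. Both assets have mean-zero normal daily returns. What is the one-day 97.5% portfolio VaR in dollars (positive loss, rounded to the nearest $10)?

$25,310

σ_p² = 0.29²·0.97² + 0.71²·4.187² + 2·0.9·0.29·0.71·0.97·4.187 = 10.4217 (%²).
σ_p = √10.4217 = 3.228%.
VaR = 1.960 × 3.228% = 6.327%; on $400,000 that is $25,308.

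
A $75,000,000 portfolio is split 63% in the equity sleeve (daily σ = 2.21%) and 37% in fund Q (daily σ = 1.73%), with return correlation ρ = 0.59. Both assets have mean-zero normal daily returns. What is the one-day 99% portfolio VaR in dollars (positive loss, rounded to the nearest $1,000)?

$3,217,000

σ_p² = 0.63²·2.21² + 0.37²·1.73² + 2·0.59·0.63·0.37·2.21·1.73 = 3.3999 (%²).
σ_p = √3.3999 = 1.844%.
At 99%, z = 2.326.
VaR = 2.326 × 1.844% = 4.289%; on $75,000,000 that is $3,216,750.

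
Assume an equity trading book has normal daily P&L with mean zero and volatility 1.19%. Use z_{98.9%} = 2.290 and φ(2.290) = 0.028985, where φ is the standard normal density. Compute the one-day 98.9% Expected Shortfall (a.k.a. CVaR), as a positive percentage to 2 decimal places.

3.14%

Tail multiplier: φ(z)/(1−α) = 0.028985 / 0.011 = 2.635.
ES = 1.19% × 2.635 = 3.136%.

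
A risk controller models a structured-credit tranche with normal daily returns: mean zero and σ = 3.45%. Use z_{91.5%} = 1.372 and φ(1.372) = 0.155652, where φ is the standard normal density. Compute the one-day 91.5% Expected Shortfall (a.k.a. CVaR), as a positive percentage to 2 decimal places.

6.32%

Tail multiplier: φ(z)/(1−α) = 0.155652 / 0.085 = 1.831.
ES = 3.45% × 1.831 = 6.317%.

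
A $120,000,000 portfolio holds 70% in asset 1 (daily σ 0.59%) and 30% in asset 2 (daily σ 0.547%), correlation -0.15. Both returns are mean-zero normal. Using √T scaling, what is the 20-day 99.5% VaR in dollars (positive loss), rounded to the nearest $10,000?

σ_p = √(0.7²·0.59² + 0.3²·0.547² + 2·-0.15·0.7·0.3·0.59·0.547) = 0.421%.
σ_{20d} = 0.421% × √20 = 1.883%.
z(99.5%) = 2.576.
VaR = 2.576 × 1.883% = 4.851%; on $120,000,000 that is $5,821,200.

$5,820,000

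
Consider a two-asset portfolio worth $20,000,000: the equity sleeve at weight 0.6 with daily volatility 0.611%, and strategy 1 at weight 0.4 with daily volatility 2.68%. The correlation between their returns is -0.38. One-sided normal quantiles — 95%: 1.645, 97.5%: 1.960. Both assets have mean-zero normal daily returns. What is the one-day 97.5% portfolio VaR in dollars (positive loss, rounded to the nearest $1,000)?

$389,000

σ_p² = 0.6²·0.611² + 0.4²·2.68² + 2·-0.38·0.6·0.4·0.611·2.68 = 0.9849 (%²).
σ_p = √0.9849 = 0.992%.
VaR = 1.960 × 0.992% = 1.944%; on $20,000,000 that is $388,800.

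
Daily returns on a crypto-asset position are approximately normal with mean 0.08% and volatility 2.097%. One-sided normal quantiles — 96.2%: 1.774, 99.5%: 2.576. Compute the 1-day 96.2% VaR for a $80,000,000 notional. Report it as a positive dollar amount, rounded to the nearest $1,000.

$2,912,000

VaR = −μ + z·σ = −(0.08%) + 1.774 × 2.097% = 3.640%.
On $80,000,000: 0.03640 × $80,000,000 = $2,912,000.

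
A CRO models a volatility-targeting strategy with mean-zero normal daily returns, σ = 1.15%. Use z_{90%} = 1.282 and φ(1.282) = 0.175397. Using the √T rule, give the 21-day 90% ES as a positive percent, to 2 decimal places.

σ_{21d} = 1.15% × √21 = 5.270%.
ES multiplier = φ(z)/(1−α) = 0.175397/0.1 = 1.754.
ES = 5.270% × 1.754 = 9.244%.

9.24%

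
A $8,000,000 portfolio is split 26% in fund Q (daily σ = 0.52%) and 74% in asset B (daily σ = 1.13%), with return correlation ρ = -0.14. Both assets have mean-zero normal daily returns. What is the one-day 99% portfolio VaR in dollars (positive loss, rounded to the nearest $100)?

$154,100

σ_p² = 0.26²·0.52² + 0.74²·1.13² + 2·-0.14·0.26·0.74·0.52·1.13 = 0.6859 (%²).
σ_p = √0.6859 = 0.828%.
At 99%, z = 2.326.
VaR = 2.326 × 0.828% = 1.926%; on $8,000,000 that is $154,080.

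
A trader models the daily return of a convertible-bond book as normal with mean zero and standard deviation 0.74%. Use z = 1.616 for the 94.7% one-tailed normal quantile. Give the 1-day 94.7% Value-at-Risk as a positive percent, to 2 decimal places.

VaR = z·σ = 1.616 × 0.74% = 1.196%.

1.20%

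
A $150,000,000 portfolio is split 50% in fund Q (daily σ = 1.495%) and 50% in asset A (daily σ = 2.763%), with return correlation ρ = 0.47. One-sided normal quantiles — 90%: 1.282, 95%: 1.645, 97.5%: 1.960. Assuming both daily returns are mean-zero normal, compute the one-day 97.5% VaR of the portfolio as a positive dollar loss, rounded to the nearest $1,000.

σ_p² = 0.5²·1.495² + 0.5²·2.763² + 2·0.47·0.5·0.5·1.495·2.763 = 3.4380 (%²).
σ_p = √3.4380 = 1.854%.
VaR = 1.960 × 1.854% = 3.634%; on $150,000,000 that is $5,451,000.

$5,451,000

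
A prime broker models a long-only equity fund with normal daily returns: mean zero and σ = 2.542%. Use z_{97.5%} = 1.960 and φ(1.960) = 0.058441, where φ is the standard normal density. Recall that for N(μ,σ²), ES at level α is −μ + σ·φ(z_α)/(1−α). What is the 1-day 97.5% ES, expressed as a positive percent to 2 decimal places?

Tail multiplier: φ(z)/(1−α) = 0.058441 / 0.025 = 2.338.
ES = 2.542% × 2.338 = 5.943%.

5.94%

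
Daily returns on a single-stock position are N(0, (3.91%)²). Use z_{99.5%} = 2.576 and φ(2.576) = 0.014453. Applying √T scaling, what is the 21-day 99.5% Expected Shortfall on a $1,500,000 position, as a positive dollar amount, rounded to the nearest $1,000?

$777,000

σ_{21d} = 3.91% × √21 = 17.918%.
ES multiplier = φ(z)/(1−α) = 0.014453/0.005 = 2.891.
ES = 17.918% × 2.891 = 51.801%; on $1,500,000: $777,015.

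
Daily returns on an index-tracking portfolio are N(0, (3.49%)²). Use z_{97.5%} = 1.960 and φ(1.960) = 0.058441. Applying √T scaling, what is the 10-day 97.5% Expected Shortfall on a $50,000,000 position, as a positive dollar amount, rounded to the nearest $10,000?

σ_{10d} = 3.49% × √10 = 11.036%.
ES multiplier = φ(z)/(1−α) = 0.058441/0.025 = 2.338.
ES = 11.036% × 2.338 = 25.802%; on $50,000,000: $12,901,000.

$12,900,000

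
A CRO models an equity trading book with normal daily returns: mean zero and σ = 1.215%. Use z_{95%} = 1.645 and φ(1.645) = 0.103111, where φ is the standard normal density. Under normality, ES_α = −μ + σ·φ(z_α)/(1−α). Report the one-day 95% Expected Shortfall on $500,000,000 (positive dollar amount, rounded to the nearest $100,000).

Tail multiplier: φ(z)/(1−α) = 0.103111 / 0.05 = 2.062.
ES = 1.215% × 2.062 = 2.505%.
On $500,000,000: 0.02505 × $500,000,000 = $12,525,000.

$12,500,000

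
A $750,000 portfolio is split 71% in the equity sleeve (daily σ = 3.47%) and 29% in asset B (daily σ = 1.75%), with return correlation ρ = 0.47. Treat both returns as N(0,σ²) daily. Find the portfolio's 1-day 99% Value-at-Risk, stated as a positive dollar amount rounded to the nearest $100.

$47,800

σ_p² = 0.71²·3.47² + 0.29²·1.75² + 2·0.47·0.71·0.29·3.47·1.75 = 7.5027 (%²).
σ_p = √7.5027 = 2.739%.
At 99%, z = 2.326.
VaR = 2.326 × 2.739% = 6.371%; on $750,000 that is $47,782.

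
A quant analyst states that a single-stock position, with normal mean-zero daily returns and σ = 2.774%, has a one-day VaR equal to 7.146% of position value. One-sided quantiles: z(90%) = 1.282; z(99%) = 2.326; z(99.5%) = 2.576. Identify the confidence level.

99.5%

Implied z = VaR/σ = 7.146 / 2.774 = 2.576.
This matches z(99.5%) = 2.576.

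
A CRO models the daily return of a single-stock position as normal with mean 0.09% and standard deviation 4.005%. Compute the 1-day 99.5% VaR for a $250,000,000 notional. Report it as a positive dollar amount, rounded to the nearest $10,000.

At 99.5% one-sided, z = 2.576.
VaR = −μ + z·σ = −(0.09%) + 2.576 × 4.005% = 10.227%.
On $250,000,000: 0.10227 × $250,000,000 = $25,567,500.

$25,570,000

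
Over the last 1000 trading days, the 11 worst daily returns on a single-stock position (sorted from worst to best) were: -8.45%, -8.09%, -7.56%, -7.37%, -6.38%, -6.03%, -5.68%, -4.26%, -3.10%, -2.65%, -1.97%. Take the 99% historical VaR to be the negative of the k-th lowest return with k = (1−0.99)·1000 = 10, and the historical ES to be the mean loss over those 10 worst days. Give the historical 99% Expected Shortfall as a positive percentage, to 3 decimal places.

The 10 worst returns sum to -59.57%.
ES = −(-59.57%) / 10 = 5.957%.

5.957%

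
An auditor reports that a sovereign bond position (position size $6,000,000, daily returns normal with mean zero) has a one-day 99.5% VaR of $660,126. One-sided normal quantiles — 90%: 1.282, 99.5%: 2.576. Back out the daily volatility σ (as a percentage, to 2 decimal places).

VaR as a fraction: $660,126 / $6,000,000 = 11.002%.
σ = VaR / z = 11.002% / 2.576 = 4.271%.

4.27%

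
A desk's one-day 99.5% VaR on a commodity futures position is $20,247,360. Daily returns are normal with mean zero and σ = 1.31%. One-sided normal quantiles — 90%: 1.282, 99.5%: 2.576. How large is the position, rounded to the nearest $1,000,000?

$600,000,000

VaR as a fraction of value: z·σ = 2.576 × 1.31% = 3.37456%.
Position = $20,247,360 / 0.0337456 = $600,000,000.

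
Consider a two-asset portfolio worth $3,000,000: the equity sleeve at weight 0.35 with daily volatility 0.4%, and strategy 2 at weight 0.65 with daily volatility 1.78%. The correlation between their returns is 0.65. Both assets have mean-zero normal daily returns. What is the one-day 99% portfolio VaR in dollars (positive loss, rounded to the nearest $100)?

$87,400

σ_p² = 0.35²·0.4² + 0.65²·1.78² + 2·0.65·0.35·0.65·0.4·1.78 = 1.5688 (%²).
σ_p = √1.5688 = 1.253%.
At 99%, z = 2.326.
VaR = 2.326 × 1.253% = 2.914%; on $3,000,000 that is $87,420.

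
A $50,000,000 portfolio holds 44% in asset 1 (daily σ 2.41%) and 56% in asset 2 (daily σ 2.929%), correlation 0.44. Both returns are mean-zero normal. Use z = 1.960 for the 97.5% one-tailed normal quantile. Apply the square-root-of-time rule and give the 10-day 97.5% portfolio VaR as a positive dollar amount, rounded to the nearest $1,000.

σ_p = √(0.44²·2.41² + 0.56²·2.929² + 2·0.44·0.44·0.56·2.41·2.929) = 2.312%.
σ_{10d} = 2.312% × √10 = 7.311%.
VaR = 1.960 × 7.311% = 14.330%; on $50,000,000 that is $7,165,000.

$7,165,000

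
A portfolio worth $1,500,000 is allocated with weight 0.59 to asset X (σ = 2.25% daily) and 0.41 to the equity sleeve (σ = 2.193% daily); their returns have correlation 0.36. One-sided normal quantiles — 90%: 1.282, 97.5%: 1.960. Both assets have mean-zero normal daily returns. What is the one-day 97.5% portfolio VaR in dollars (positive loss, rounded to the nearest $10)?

$54,450

σ_p² = 0.59²·2.25² + 0.41²·2.193² + 2·0.36·0.59·0.41·2.25·2.193 = 3.4301 (%²).
σ_p = √3.4301 = 1.852%.
VaR = 1.960 × 1.852% = 3.630%; on $1,500,000 that is $54,450.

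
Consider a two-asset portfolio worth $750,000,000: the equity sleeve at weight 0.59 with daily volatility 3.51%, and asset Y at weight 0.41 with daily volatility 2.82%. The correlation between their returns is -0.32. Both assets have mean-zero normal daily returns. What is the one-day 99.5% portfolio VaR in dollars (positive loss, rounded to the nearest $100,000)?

$39,100,000

σ_p² = 0.59²·3.51² + 0.41²·2.82² + 2·-0.32·0.59·0.41·3.51·2.82 = 4.0930 (%²).
σ_p = √4.0930 = 2.023%.
At 99.5%, z = 2.576.
VaR = 2.576 × 2.023% = 5.211%; on $750,000,000 that is $39,082,500.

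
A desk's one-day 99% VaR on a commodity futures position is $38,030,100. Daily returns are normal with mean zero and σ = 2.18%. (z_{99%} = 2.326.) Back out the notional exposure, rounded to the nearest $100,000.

$750,000,000

VaR as a fraction of value: z·σ = 2.326 × 2.18% = 5.07068%.
Position = $38,030,100 / 0.0507068 = $750,000,000.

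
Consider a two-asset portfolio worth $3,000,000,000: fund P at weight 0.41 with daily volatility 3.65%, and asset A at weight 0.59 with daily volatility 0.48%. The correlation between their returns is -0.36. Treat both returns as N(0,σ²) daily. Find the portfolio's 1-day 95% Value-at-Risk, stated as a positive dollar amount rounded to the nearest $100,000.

σ_p² = 0.41²·3.65² + 0.59²·0.48² + 2·-0.36·0.41·0.59·3.65·0.48 = 2.0146 (%²).
σ_p = √2.0146 = 1.419%.
At 95%, z = 1.645.
VaR = 1.645 × 1.419% = 2.334%; on $3,000,000,000 that is $70,020,000.

$70,000,000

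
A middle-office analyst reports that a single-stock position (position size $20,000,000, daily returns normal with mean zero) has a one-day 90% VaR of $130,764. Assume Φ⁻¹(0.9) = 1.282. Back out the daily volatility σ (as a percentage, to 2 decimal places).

0.51%

VaR as a fraction: $130,764 / $20,000,000 = 0.654%.
σ = VaR / z = 0.654% / 1.282 = 0.510%.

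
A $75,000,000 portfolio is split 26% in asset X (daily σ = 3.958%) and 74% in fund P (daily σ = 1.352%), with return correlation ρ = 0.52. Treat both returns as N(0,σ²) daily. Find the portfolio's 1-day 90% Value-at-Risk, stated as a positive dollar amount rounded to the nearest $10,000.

σ_p² = 0.26²·3.958² + 0.74²·1.352² + 2·0.52·0.26·0.74·3.958·1.352 = 3.1307 (%²).
σ_p = √3.1307 = 1.769%.
At 90%, z = 1.282.
VaR = 1.282 × 1.769% = 2.268%; on $75,000,000 that is $1,701,000.

$1,700,000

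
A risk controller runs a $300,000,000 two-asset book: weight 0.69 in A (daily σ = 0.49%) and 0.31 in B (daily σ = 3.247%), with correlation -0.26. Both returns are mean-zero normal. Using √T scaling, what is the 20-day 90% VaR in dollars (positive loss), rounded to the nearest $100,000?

$16,800,000

σ_p = √(0.69²·0.49² + 0.31²·3.247² + 2·-0.26·0.69·0.31·0.49·3.247) = 0.975%.
σ_{20d} = 0.975% × √20 = 4.360%.
z(90%) = 1.282.
VaR = 1.282 × 4.360% = 5.590%; on $300,000,000 that is $16,770,000.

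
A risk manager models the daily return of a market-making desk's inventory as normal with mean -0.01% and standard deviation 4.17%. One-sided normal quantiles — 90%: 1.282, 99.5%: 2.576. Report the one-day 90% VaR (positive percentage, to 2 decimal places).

5.36%

VaR = −μ + z·σ = −(-0.01%) + 1.282 × 4.17% = 5.356%.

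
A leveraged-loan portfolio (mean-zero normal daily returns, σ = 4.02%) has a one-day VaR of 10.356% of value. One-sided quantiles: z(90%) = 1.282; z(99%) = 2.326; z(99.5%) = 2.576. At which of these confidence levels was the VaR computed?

99.5%

Implied z = VaR/σ = 10.356 / 4.02 = 2.576.
This matches z(99.5%) = 2.576.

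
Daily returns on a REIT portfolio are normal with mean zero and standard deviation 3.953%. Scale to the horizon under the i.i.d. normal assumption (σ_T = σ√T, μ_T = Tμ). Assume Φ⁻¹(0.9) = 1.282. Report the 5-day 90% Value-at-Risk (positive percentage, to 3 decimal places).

σ_{5d} = 3.953% × √5 = 8.839%.
VaR = 1.282 × 8.839% = 11.332%.

11.332%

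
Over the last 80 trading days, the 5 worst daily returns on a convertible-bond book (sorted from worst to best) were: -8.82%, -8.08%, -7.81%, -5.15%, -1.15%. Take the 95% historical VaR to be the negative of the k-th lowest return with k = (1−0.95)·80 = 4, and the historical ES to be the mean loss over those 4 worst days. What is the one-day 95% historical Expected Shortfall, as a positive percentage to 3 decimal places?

The 4 worst returns sum to -29.86%.
ES = −(-29.86%) / 4 = 7.465%.

7.465%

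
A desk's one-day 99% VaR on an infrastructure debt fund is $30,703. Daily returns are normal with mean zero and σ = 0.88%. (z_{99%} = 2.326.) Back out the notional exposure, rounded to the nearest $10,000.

VaR as a fraction of value: z·σ = 2.326 × 0.88% = 2.04688%.
Position = $30,703 / 0.0204688 = $1,499,990.

$1,500,000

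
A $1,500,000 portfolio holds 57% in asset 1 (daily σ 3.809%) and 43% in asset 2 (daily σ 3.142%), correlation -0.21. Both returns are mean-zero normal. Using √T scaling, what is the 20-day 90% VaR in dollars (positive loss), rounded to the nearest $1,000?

σ_p = √(0.57²·3.809² + 0.43²·3.142² + 2·-0.21·0.57·0.43·3.809·3.142) = 2.304%.
σ_{20d} = 2.304% × √20 = 10.304%.
z(90%) = 1.282.
VaR = 1.282 × 10.304% = 13.210%; on $1,500,000 that is $198,150.

$198,000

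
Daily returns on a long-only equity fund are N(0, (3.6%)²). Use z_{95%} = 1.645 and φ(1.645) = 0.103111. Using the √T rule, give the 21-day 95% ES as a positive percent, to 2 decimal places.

σ_{21d} = 3.6% × √21 = 16.497%.
ES multiplier = φ(z)/(1−α) = 0.103111/0.05 = 2.062.
ES = 16.497% × 2.062 = 34.017%.

34.02%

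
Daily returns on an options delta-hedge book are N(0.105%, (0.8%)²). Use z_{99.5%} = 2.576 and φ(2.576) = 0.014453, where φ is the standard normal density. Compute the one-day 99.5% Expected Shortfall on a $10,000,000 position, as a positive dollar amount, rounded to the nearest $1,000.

$221,000

Tail multiplier: φ(z)/(1−α) = 0.014453 / 0.005 = 2.891.
ES = −(0.105%) + 0.8% × 2.891 = 2.208%.
On $10,000,000: 0.02208 × $10,000,000 = $220,800.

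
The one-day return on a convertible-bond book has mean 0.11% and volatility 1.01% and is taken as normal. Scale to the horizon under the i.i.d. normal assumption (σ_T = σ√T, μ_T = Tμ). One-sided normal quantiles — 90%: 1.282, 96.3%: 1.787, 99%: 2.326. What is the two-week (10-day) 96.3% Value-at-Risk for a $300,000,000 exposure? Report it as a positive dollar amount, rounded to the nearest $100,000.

σ_{10d} = 1.01% × √10 = 3.194%; μ_{10d} = 10 × 0.11% = 1.100%.
VaR = −(1.100%) + 1.787 × 3.194% = 4.608%.
On $300,000,000: 0.04608 × $300,000,000 = $13,824,000.

$13,800,000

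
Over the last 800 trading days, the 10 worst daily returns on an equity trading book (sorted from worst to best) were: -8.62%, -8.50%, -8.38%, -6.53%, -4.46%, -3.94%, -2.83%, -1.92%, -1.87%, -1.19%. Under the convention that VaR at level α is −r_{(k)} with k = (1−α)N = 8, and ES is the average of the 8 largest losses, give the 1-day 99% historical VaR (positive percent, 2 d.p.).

k = 8; the 8th lowest return is -1.92%, so VaR = 1.92%.

1.92%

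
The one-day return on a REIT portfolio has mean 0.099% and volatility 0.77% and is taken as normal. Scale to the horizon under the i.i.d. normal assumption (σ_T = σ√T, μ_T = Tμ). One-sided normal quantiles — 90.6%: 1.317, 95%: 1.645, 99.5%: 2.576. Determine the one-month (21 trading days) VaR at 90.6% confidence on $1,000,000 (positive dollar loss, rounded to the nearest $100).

σ_{21d} = 0.77% × √21 = 3.529%; μ_{21d} = 21 × 0.099% = 2.079%.
VaR = −(2.079%) + 1.317 × 3.529% = 2.569%.
On $1,000,000: 0.02569 × $1,000,000 = $25,690.

$25,700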